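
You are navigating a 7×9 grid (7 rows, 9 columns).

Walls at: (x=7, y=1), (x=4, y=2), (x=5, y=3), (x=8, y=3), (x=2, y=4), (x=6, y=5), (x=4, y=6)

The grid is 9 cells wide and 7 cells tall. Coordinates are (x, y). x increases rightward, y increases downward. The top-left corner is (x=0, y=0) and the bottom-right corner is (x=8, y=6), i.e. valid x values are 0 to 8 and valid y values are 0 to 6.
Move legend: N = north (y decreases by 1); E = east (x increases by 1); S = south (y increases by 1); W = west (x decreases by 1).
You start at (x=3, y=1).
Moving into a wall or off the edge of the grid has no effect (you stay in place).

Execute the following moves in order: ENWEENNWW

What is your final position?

Start: (x=3, y=1)
  E (east): (x=3, y=1) -> (x=4, y=1)
  N (north): (x=4, y=1) -> (x=4, y=0)
  W (west): (x=4, y=0) -> (x=3, y=0)
  E (east): (x=3, y=0) -> (x=4, y=0)
  E (east): (x=4, y=0) -> (x=5, y=0)
  N (north): blocked, stay at (x=5, y=0)
  N (north): blocked, stay at (x=5, y=0)
  W (west): (x=5, y=0) -> (x=4, y=0)
  W (west): (x=4, y=0) -> (x=3, y=0)
Final: (x=3, y=0)

Answer: Final position: (x=3, y=0)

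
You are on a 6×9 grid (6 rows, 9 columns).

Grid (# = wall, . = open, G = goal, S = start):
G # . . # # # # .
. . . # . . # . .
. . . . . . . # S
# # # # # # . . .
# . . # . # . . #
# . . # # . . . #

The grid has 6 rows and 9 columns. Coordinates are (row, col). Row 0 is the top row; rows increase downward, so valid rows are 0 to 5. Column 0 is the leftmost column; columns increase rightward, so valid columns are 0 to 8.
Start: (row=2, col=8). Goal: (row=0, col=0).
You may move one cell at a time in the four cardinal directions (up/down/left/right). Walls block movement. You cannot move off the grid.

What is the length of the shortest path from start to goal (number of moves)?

Answer: Shortest path length: 12

Derivation:
BFS from (row=2, col=8) until reaching (row=0, col=0):
  Distance 0: (row=2, col=8)
  Distance 1: (row=1, col=8), (row=3, col=8)
  Distance 2: (row=0, col=8), (row=1, col=7), (row=3, col=7)
  Distance 3: (row=3, col=6), (row=4, col=7)
  Distance 4: (row=2, col=6), (row=4, col=6), (row=5, col=7)
  Distance 5: (row=2, col=5), (row=5, col=6)
  Distance 6: (row=1, col=5), (row=2, col=4), (row=5, col=5)
  Distance 7: (row=1, col=4), (row=2, col=3)
  Distance 8: (row=2, col=2)
  Distance 9: (row=1, col=2), (row=2, col=1)
  Distance 10: (row=0, col=2), (row=1, col=1), (row=2, col=0)
  Distance 11: (row=0, col=3), (row=1, col=0)
  Distance 12: (row=0, col=0)  <- goal reached here
One shortest path (12 moves): (row=2, col=8) -> (row=3, col=8) -> (row=3, col=7) -> (row=3, col=6) -> (row=2, col=6) -> (row=2, col=5) -> (row=2, col=4) -> (row=2, col=3) -> (row=2, col=2) -> (row=2, col=1) -> (row=2, col=0) -> (row=1, col=0) -> (row=0, col=0)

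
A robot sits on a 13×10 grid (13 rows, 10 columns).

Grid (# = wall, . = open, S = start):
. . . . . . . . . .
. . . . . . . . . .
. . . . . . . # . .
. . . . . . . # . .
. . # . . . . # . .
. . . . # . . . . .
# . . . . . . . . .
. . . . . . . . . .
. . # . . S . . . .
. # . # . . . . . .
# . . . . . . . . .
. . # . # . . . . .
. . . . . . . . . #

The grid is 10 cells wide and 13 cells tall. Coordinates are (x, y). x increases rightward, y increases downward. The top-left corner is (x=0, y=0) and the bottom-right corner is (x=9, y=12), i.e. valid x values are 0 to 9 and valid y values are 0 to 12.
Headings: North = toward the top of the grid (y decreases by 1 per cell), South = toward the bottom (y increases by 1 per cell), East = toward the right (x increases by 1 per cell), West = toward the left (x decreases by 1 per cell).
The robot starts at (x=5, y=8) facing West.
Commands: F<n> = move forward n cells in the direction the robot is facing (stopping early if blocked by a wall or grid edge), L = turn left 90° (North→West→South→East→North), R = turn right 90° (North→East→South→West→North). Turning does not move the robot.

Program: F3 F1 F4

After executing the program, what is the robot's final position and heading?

Start: (x=5, y=8), facing West
  F3: move forward 2/3 (blocked), now at (x=3, y=8)
  F1: move forward 0/1 (blocked), now at (x=3, y=8)
  F4: move forward 0/4 (blocked), now at (x=3, y=8)
Final: (x=3, y=8), facing West

Answer: Final position: (x=3, y=8), facing West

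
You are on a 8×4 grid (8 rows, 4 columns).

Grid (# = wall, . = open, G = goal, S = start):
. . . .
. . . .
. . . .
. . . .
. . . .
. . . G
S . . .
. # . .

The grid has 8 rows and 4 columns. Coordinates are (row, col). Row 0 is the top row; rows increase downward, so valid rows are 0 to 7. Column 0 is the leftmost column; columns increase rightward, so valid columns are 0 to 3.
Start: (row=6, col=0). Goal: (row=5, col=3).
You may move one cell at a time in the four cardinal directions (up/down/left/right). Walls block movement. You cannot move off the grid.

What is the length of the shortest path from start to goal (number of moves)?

BFS from (row=6, col=0) until reaching (row=5, col=3):
  Distance 0: (row=6, col=0)
  Distance 1: (row=5, col=0), (row=6, col=1), (row=7, col=0)
  Distance 2: (row=4, col=0), (row=5, col=1), (row=6, col=2)
  Distance 3: (row=3, col=0), (row=4, col=1), (row=5, col=2), (row=6, col=3), (row=7, col=2)
  Distance 4: (row=2, col=0), (row=3, col=1), (row=4, col=2), (row=5, col=3), (row=7, col=3)  <- goal reached here
One shortest path (4 moves): (row=6, col=0) -> (row=6, col=1) -> (row=6, col=2) -> (row=6, col=3) -> (row=5, col=3)

Answer: Shortest path length: 4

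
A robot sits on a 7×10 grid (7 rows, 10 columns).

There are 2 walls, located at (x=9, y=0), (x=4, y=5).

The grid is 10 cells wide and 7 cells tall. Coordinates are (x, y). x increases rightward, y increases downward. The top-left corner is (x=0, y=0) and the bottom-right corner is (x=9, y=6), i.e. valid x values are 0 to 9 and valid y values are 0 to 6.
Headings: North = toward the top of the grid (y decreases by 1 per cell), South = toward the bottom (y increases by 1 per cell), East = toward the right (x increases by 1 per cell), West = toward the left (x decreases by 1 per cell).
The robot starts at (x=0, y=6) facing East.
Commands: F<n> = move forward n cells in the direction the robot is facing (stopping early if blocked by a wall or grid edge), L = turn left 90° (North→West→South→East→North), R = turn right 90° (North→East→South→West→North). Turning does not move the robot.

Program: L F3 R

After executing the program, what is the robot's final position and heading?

Answer: Final position: (x=0, y=3), facing East

Derivation:
Start: (x=0, y=6), facing East
  L: turn left, now facing North
  F3: move forward 3, now at (x=0, y=3)
  R: turn right, now facing East
Final: (x=0, y=3), facing East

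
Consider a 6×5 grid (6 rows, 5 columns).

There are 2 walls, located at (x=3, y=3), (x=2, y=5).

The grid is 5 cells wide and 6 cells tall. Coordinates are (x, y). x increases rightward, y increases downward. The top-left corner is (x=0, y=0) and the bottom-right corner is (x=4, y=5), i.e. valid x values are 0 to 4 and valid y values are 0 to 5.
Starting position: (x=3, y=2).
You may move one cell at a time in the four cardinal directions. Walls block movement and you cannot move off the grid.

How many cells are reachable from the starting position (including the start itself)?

BFS flood-fill from (x=3, y=2):
  Distance 0: (x=3, y=2)
  Distance 1: (x=3, y=1), (x=2, y=2), (x=4, y=2)
  Distance 2: (x=3, y=0), (x=2, y=1), (x=4, y=1), (x=1, y=2), (x=2, y=3), (x=4, y=3)
  Distance 3: (x=2, y=0), (x=4, y=0), (x=1, y=1), (x=0, y=2), (x=1, y=3), (x=2, y=4), (x=4, y=4)
  Distance 4: (x=1, y=0), (x=0, y=1), (x=0, y=3), (x=1, y=4), (x=3, y=4), (x=4, y=5)
  Distance 5: (x=0, y=0), (x=0, y=4), (x=1, y=5), (x=3, y=5)
  Distance 6: (x=0, y=5)
Total reachable: 28 (grid has 28 open cells total)

Answer: Reachable cells: 28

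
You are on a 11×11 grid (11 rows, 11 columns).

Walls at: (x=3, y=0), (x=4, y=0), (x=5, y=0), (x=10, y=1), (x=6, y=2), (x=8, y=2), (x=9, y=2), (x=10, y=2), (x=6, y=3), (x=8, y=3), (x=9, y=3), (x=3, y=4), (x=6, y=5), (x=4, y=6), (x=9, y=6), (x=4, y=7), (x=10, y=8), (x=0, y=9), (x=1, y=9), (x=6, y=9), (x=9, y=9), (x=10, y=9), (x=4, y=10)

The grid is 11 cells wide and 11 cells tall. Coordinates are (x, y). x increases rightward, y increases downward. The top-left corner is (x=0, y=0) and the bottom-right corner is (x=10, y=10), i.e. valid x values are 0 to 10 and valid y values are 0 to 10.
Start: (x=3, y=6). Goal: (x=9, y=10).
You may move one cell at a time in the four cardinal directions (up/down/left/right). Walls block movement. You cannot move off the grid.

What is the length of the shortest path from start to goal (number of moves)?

BFS from (x=3, y=6) until reaching (x=9, y=10):
  Distance 0: (x=3, y=6)
  Distance 1: (x=3, y=5), (x=2, y=6), (x=3, y=7)
  Distance 2: (x=2, y=5), (x=4, y=5), (x=1, y=6), (x=2, y=7), (x=3, y=8)
  Distance 3: (x=2, y=4), (x=4, y=4), (x=1, y=5), (x=5, y=5), (x=0, y=6), (x=1, y=7), (x=2, y=8), (x=4, y=8), (x=3, y=9)
  Distance 4: (x=2, y=3), (x=4, y=3), (x=1, y=4), (x=5, y=4), (x=0, y=5), (x=5, y=6), (x=0, y=7), (x=1, y=8), (x=5, y=8), (x=2, y=9), (x=4, y=9), (x=3, y=10)
  Distance 5: (x=2, y=2), (x=4, y=2), (x=1, y=3), (x=3, y=3), (x=5, y=3), (x=0, y=4), (x=6, y=4), (x=6, y=6), (x=5, y=7), (x=0, y=8), (x=6, y=8), (x=5, y=9), (x=2, y=10)
  Distance 6: (x=2, y=1), (x=4, y=1), (x=1, y=2), (x=3, y=2), (x=5, y=2), (x=0, y=3), (x=7, y=4), (x=7, y=6), (x=6, y=7), (x=7, y=8), (x=1, y=10), (x=5, y=10)
  Distance 7: (x=2, y=0), (x=1, y=1), (x=3, y=1), (x=5, y=1), (x=0, y=2), (x=7, y=3), (x=8, y=4), (x=7, y=5), (x=8, y=6), (x=7, y=7), (x=8, y=8), (x=7, y=9), (x=0, y=10), (x=6, y=10)
  Distance 8: (x=1, y=0), (x=0, y=1), (x=6, y=1), (x=7, y=2), (x=9, y=4), (x=8, y=5), (x=8, y=7), (x=9, y=8), (x=8, y=9), (x=7, y=10)
  Distance 9: (x=0, y=0), (x=6, y=0), (x=7, y=1), (x=10, y=4), (x=9, y=5), (x=9, y=7), (x=8, y=10)
  Distance 10: (x=7, y=0), (x=8, y=1), (x=10, y=3), (x=10, y=5), (x=10, y=7), (x=9, y=10)  <- goal reached here
One shortest path (10 moves): (x=3, y=6) -> (x=3, y=7) -> (x=3, y=8) -> (x=4, y=8) -> (x=5, y=8) -> (x=6, y=8) -> (x=7, y=8) -> (x=8, y=8) -> (x=8, y=9) -> (x=8, y=10) -> (x=9, y=10)

Answer: Shortest path length: 10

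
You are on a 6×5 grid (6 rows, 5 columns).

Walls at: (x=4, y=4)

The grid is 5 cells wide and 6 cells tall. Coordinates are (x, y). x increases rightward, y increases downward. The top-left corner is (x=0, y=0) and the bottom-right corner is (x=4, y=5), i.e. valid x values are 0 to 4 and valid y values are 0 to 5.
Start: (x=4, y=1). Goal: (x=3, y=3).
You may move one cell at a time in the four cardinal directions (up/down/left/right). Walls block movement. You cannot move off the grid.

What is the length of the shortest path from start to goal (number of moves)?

BFS from (x=4, y=1) until reaching (x=3, y=3):
  Distance 0: (x=4, y=1)
  Distance 1: (x=4, y=0), (x=3, y=1), (x=4, y=2)
  Distance 2: (x=3, y=0), (x=2, y=1), (x=3, y=2), (x=4, y=3)
  Distance 3: (x=2, y=0), (x=1, y=1), (x=2, y=2), (x=3, y=3)  <- goal reached here
One shortest path (3 moves): (x=4, y=1) -> (x=3, y=1) -> (x=3, y=2) -> (x=3, y=3)

Answer: Shortest path length: 3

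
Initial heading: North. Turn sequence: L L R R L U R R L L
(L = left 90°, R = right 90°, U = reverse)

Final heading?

Answer: Final heading: East

Derivation:
Start: North
  L (left (90° counter-clockwise)) -> West
  L (left (90° counter-clockwise)) -> South
  R (right (90° clockwise)) -> West
  R (right (90° clockwise)) -> North
  L (left (90° counter-clockwise)) -> West
  U (U-turn (180°)) -> East
  R (right (90° clockwise)) -> South
  R (right (90° clockwise)) -> West
  L (left (90° counter-clockwise)) -> South
  L (left (90° counter-clockwise)) -> East
Final: East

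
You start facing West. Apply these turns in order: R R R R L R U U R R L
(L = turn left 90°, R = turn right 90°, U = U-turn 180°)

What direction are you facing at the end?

Answer: Final heading: North

Derivation:
Start: West
  R (right (90° clockwise)) -> North
  R (right (90° clockwise)) -> East
  R (right (90° clockwise)) -> South
  R (right (90° clockwise)) -> West
  L (left (90° counter-clockwise)) -> South
  R (right (90° clockwise)) -> West
  U (U-turn (180°)) -> East
  U (U-turn (180°)) -> West
  R (right (90° clockwise)) -> North
  R (right (90° clockwise)) -> East
  L (left (90° counter-clockwise)) -> North
Final: North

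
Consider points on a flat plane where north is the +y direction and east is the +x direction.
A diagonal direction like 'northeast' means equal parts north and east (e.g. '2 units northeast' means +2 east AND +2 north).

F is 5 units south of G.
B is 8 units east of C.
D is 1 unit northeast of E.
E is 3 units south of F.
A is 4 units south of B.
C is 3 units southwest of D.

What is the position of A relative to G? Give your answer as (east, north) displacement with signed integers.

Place G at the origin (east=0, north=0).
  F is 5 units south of G: delta (east=+0, north=-5); F at (east=0, north=-5).
  E is 3 units south of F: delta (east=+0, north=-3); E at (east=0, north=-8).
  D is 1 unit northeast of E: delta (east=+1, north=+1); D at (east=1, north=-7).
  C is 3 units southwest of D: delta (east=-3, north=-3); C at (east=-2, north=-10).
  B is 8 units east of C: delta (east=+8, north=+0); B at (east=6, north=-10).
  A is 4 units south of B: delta (east=+0, north=-4); A at (east=6, north=-14).
Therefore A relative to G: (east=6, north=-14).

Answer: A is at (east=6, north=-14) relative to G.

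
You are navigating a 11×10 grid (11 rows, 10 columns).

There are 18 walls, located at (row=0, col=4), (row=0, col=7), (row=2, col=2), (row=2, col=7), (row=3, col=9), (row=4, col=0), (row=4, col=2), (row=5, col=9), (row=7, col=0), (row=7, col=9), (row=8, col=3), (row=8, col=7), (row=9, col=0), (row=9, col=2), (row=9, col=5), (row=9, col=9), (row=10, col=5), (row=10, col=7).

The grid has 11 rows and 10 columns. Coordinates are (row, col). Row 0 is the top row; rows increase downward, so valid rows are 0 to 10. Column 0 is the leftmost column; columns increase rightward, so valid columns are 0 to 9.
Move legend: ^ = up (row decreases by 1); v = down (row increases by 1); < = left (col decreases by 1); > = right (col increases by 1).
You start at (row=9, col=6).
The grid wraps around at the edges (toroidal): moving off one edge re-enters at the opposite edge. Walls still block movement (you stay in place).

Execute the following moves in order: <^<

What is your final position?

Start: (row=9, col=6)
  < (left): blocked, stay at (row=9, col=6)
  ^ (up): (row=9, col=6) -> (row=8, col=6)
  < (left): (row=8, col=6) -> (row=8, col=5)
Final: (row=8, col=5)

Answer: Final position: (row=8, col=5)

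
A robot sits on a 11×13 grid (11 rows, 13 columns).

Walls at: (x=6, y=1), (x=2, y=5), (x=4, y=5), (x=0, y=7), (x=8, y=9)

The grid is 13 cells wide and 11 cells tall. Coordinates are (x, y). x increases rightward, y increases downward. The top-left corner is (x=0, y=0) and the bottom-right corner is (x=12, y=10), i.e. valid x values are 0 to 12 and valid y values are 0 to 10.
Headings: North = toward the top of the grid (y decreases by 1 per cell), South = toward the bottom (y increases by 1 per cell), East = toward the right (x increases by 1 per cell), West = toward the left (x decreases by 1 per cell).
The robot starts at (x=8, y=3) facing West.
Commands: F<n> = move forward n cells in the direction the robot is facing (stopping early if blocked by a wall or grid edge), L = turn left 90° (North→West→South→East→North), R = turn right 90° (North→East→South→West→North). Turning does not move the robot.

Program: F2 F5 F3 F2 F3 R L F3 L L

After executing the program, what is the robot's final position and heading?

Start: (x=8, y=3), facing West
  F2: move forward 2, now at (x=6, y=3)
  F5: move forward 5, now at (x=1, y=3)
  F3: move forward 1/3 (blocked), now at (x=0, y=3)
  F2: move forward 0/2 (blocked), now at (x=0, y=3)
  F3: move forward 0/3 (blocked), now at (x=0, y=3)
  R: turn right, now facing North
  L: turn left, now facing West
  F3: move forward 0/3 (blocked), now at (x=0, y=3)
  L: turn left, now facing South
  L: turn left, now facing East
Final: (x=0, y=3), facing East

Answer: Final position: (x=0, y=3), facing East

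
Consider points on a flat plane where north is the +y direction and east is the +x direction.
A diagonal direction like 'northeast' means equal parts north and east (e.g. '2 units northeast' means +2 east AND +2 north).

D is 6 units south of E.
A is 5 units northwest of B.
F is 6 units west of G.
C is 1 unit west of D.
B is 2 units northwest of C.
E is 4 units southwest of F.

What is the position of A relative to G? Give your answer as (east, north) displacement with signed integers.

Answer: A is at (east=-18, north=-3) relative to G.

Derivation:
Place G at the origin (east=0, north=0).
  F is 6 units west of G: delta (east=-6, north=+0); F at (east=-6, north=0).
  E is 4 units southwest of F: delta (east=-4, north=-4); E at (east=-10, north=-4).
  D is 6 units south of E: delta (east=+0, north=-6); D at (east=-10, north=-10).
  C is 1 unit west of D: delta (east=-1, north=+0); C at (east=-11, north=-10).
  B is 2 units northwest of C: delta (east=-2, north=+2); B at (east=-13, north=-8).
  A is 5 units northwest of B: delta (east=-5, north=+5); A at (east=-18, north=-3).
Therefore A relative to G: (east=-18, north=-3).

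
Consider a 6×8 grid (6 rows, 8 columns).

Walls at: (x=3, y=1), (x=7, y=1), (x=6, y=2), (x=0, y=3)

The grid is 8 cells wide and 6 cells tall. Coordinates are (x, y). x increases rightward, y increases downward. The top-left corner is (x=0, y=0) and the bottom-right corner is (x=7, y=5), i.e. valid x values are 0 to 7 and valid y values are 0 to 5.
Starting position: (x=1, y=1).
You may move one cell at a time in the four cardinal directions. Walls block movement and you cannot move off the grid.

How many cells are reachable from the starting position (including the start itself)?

BFS flood-fill from (x=1, y=1):
  Distance 0: (x=1, y=1)
  Distance 1: (x=1, y=0), (x=0, y=1), (x=2, y=1), (x=1, y=2)
  Distance 2: (x=0, y=0), (x=2, y=0), (x=0, y=2), (x=2, y=2), (x=1, y=3)
  Distance 3: (x=3, y=0), (x=3, y=2), (x=2, y=3), (x=1, y=4)
  Distance 4: (x=4, y=0), (x=4, y=2), (x=3, y=3), (x=0, y=4), (x=2, y=4), (x=1, y=5)
  Distance 5: (x=5, y=0), (x=4, y=1), (x=5, y=2), (x=4, y=3), (x=3, y=4), (x=0, y=5), (x=2, y=5)
  Distance 6: (x=6, y=0), (x=5, y=1), (x=5, y=3), (x=4, y=4), (x=3, y=5)
  Distance 7: (x=7, y=0), (x=6, y=1), (x=6, y=3), (x=5, y=4), (x=4, y=5)
  Distance 8: (x=7, y=3), (x=6, y=4), (x=5, y=5)
  Distance 9: (x=7, y=2), (x=7, y=4), (x=6, y=5)
  Distance 10: (x=7, y=5)
Total reachable: 44 (grid has 44 open cells total)

Answer: Reachable cells: 44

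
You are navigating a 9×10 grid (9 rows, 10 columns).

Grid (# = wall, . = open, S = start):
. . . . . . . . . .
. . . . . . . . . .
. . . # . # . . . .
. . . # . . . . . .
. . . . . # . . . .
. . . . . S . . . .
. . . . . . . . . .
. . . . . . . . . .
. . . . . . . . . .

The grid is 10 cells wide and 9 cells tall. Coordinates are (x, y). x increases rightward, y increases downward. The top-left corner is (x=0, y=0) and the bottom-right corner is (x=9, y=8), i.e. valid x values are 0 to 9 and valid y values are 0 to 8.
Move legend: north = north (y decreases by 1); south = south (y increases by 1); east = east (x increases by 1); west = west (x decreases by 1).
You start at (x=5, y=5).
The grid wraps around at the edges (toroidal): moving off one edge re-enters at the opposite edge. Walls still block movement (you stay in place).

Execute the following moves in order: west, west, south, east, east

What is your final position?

Answer: Final position: (x=5, y=6)

Derivation:
Start: (x=5, y=5)
  west (west): (x=5, y=5) -> (x=4, y=5)
  west (west): (x=4, y=5) -> (x=3, y=5)
  south (south): (x=3, y=5) -> (x=3, y=6)
  east (east): (x=3, y=6) -> (x=4, y=6)
  east (east): (x=4, y=6) -> (x=5, y=6)
Final: (x=5, y=6)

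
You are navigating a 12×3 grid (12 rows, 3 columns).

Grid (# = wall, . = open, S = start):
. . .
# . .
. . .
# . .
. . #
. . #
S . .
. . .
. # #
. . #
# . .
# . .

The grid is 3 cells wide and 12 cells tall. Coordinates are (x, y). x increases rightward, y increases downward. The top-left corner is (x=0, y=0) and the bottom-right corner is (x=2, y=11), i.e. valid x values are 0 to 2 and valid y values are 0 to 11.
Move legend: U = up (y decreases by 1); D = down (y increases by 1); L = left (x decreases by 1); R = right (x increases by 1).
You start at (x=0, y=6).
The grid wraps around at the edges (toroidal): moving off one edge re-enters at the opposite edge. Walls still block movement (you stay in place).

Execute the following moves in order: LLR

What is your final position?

Answer: Final position: (x=2, y=6)

Derivation:
Start: (x=0, y=6)
  L (left): (x=0, y=6) -> (x=2, y=6)
  L (left): (x=2, y=6) -> (x=1, y=6)
  R (right): (x=1, y=6) -> (x=2, y=6)
Final: (x=2, y=6)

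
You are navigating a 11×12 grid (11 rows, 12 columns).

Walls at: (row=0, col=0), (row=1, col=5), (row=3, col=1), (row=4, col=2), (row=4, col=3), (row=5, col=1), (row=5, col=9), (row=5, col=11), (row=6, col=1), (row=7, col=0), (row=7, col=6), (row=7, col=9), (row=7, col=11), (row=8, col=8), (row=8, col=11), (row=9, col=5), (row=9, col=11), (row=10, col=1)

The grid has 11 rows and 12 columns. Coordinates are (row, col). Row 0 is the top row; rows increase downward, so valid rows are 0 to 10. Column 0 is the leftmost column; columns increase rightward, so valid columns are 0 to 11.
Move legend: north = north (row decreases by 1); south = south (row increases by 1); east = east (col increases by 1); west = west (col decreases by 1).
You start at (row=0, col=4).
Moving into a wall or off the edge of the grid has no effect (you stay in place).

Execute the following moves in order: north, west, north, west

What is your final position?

Answer: Final position: (row=0, col=2)

Derivation:
Start: (row=0, col=4)
  north (north): blocked, stay at (row=0, col=4)
  west (west): (row=0, col=4) -> (row=0, col=3)
  north (north): blocked, stay at (row=0, col=3)
  west (west): (row=0, col=3) -> (row=0, col=2)
Final: (row=0, col=2)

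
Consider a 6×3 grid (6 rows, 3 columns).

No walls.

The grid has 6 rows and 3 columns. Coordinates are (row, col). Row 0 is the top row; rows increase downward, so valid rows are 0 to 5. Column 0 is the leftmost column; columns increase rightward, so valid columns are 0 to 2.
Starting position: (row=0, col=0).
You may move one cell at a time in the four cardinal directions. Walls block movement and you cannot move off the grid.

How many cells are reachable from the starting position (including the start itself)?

BFS flood-fill from (row=0, col=0):
  Distance 0: (row=0, col=0)
  Distance 1: (row=0, col=1), (row=1, col=0)
  Distance 2: (row=0, col=2), (row=1, col=1), (row=2, col=0)
  Distance 3: (row=1, col=2), (row=2, col=1), (row=3, col=0)
  Distance 4: (row=2, col=2), (row=3, col=1), (row=4, col=0)
  Distance 5: (row=3, col=2), (row=4, col=1), (row=5, col=0)
  Distance 6: (row=4, col=2), (row=5, col=1)
  Distance 7: (row=5, col=2)
Total reachable: 18 (grid has 18 open cells total)

Answer: Reachable cells: 18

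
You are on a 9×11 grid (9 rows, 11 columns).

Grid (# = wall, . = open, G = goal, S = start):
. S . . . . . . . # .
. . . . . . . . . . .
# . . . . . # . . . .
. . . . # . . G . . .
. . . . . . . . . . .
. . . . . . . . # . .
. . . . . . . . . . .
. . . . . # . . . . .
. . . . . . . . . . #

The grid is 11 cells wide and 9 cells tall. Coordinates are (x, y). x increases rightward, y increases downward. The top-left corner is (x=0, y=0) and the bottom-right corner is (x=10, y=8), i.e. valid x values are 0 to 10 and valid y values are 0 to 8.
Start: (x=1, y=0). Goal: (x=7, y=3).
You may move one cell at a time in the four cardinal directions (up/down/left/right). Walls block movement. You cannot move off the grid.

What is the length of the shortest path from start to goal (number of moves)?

BFS from (x=1, y=0) until reaching (x=7, y=3):
  Distance 0: (x=1, y=0)
  Distance 1: (x=0, y=0), (x=2, y=0), (x=1, y=1)
  Distance 2: (x=3, y=0), (x=0, y=1), (x=2, y=1), (x=1, y=2)
  Distance 3: (x=4, y=0), (x=3, y=1), (x=2, y=2), (x=1, y=3)
  Distance 4: (x=5, y=0), (x=4, y=1), (x=3, y=2), (x=0, y=3), (x=2, y=3), (x=1, y=4)
  Distance 5: (x=6, y=0), (x=5, y=1), (x=4, y=2), (x=3, y=3), (x=0, y=4), (x=2, y=4), (x=1, y=5)
  Distance 6: (x=7, y=0), (x=6, y=1), (x=5, y=2), (x=3, y=4), (x=0, y=5), (x=2, y=5), (x=1, y=6)
  Distance 7: (x=8, y=0), (x=7, y=1), (x=5, y=3), (x=4, y=4), (x=3, y=5), (x=0, y=6), (x=2, y=6), (x=1, y=7)
  Distance 8: (x=8, y=1), (x=7, y=2), (x=6, y=3), (x=5, y=4), (x=4, y=5), (x=3, y=6), (x=0, y=7), (x=2, y=7), (x=1, y=8)
  Distance 9: (x=9, y=1), (x=8, y=2), (x=7, y=3), (x=6, y=4), (x=5, y=5), (x=4, y=6), (x=3, y=7), (x=0, y=8), (x=2, y=8)  <- goal reached here
One shortest path (9 moves): (x=1, y=0) -> (x=2, y=0) -> (x=3, y=0) -> (x=4, y=0) -> (x=5, y=0) -> (x=6, y=0) -> (x=7, y=0) -> (x=7, y=1) -> (x=7, y=2) -> (x=7, y=3)

Answer: Shortest path length: 9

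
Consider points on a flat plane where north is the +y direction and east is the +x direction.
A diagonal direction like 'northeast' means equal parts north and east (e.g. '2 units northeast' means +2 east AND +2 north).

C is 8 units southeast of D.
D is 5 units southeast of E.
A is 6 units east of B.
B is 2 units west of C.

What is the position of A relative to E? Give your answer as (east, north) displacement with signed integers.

Place E at the origin (east=0, north=0).
  D is 5 units southeast of E: delta (east=+5, north=-5); D at (east=5, north=-5).
  C is 8 units southeast of D: delta (east=+8, north=-8); C at (east=13, north=-13).
  B is 2 units west of C: delta (east=-2, north=+0); B at (east=11, north=-13).
  A is 6 units east of B: delta (east=+6, north=+0); A at (east=17, north=-13).
Therefore A relative to E: (east=17, north=-13).

Answer: A is at (east=17, north=-13) relative to E.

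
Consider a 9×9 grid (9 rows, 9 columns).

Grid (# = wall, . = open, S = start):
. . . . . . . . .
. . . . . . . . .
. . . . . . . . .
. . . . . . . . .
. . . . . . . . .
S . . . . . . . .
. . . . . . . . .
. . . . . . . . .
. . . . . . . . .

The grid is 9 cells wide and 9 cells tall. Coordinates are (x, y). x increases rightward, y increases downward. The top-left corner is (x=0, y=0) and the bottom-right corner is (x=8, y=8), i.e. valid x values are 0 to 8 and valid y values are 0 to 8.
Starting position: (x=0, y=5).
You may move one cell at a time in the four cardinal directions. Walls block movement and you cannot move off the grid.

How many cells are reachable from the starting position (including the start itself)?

Answer: Reachable cells: 81

Derivation:
BFS flood-fill from (x=0, y=5):
  Distance 0: (x=0, y=5)
  Distance 1: (x=0, y=4), (x=1, y=5), (x=0, y=6)
  Distance 2: (x=0, y=3), (x=1, y=4), (x=2, y=5), (x=1, y=6), (x=0, y=7)
  Distance 3: (x=0, y=2), (x=1, y=3), (x=2, y=4), (x=3, y=5), (x=2, y=6), (x=1, y=7), (x=0, y=8)
  Distance 4: (x=0, y=1), (x=1, y=2), (x=2, y=3), (x=3, y=4), (x=4, y=5), (x=3, y=6), (x=2, y=7), (x=1, y=8)
  Distance 5: (x=0, y=0), (x=1, y=1), (x=2, y=2), (x=3, y=3), (x=4, y=4), (x=5, y=5), (x=4, y=6), (x=3, y=7), (x=2, y=8)
  Distance 6: (x=1, y=0), (x=2, y=1), (x=3, y=2), (x=4, y=3), (x=5, y=4), (x=6, y=5), (x=5, y=6), (x=4, y=7), (x=3, y=8)
  Distance 7: (x=2, y=0), (x=3, y=1), (x=4, y=2), (x=5, y=3), (x=6, y=4), (x=7, y=5), (x=6, y=6), (x=5, y=7), (x=4, y=8)
  Distance 8: (x=3, y=0), (x=4, y=1), (x=5, y=2), (x=6, y=3), (x=7, y=4), (x=8, y=5), (x=7, y=6), (x=6, y=7), (x=5, y=8)
  Distance 9: (x=4, y=0), (x=5, y=1), (x=6, y=2), (x=7, y=3), (x=8, y=4), (x=8, y=6), (x=7, y=7), (x=6, y=8)
  Distance 10: (x=5, y=0), (x=6, y=1), (x=7, y=2), (x=8, y=3), (x=8, y=7), (x=7, y=8)
  Distance 11: (x=6, y=0), (x=7, y=1), (x=8, y=2), (x=8, y=8)
  Distance 12: (x=7, y=0), (x=8, y=1)
  Distance 13: (x=8, y=0)
Total reachable: 81 (grid has 81 open cells total)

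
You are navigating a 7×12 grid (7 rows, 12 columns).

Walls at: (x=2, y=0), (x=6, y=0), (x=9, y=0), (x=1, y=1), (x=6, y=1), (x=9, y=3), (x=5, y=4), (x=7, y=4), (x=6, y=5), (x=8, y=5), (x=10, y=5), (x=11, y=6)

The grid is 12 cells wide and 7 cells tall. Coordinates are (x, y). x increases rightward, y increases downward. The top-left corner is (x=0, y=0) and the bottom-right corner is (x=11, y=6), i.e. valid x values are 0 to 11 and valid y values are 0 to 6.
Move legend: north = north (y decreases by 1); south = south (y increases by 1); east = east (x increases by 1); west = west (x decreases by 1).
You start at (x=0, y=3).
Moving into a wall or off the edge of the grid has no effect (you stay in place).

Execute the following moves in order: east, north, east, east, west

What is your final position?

Answer: Final position: (x=2, y=2)

Derivation:
Start: (x=0, y=3)
  east (east): (x=0, y=3) -> (x=1, y=3)
  north (north): (x=1, y=3) -> (x=1, y=2)
  east (east): (x=1, y=2) -> (x=2, y=2)
  east (east): (x=2, y=2) -> (x=3, y=2)
  west (west): (x=3, y=2) -> (x=2, y=2)
Final: (x=2, y=2)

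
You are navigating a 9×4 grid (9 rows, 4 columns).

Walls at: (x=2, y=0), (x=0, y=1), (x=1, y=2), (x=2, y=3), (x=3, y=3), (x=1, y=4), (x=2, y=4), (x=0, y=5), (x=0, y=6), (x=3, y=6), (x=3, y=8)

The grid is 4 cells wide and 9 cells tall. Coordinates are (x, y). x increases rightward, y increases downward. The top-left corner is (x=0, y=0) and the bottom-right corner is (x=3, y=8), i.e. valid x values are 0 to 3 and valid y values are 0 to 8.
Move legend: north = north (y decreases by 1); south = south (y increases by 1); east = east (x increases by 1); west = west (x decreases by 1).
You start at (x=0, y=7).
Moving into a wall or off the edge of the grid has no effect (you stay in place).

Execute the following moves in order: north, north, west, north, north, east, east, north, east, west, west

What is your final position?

Start: (x=0, y=7)
  north (north): blocked, stay at (x=0, y=7)
  north (north): blocked, stay at (x=0, y=7)
  west (west): blocked, stay at (x=0, y=7)
  north (north): blocked, stay at (x=0, y=7)
  north (north): blocked, stay at (x=0, y=7)
  east (east): (x=0, y=7) -> (x=1, y=7)
  east (east): (x=1, y=7) -> (x=2, y=7)
  north (north): (x=2, y=7) -> (x=2, y=6)
  east (east): blocked, stay at (x=2, y=6)
  west (west): (x=2, y=6) -> (x=1, y=6)
  west (west): blocked, stay at (x=1, y=6)
Final: (x=1, y=6)

Answer: Final position: (x=1, y=6)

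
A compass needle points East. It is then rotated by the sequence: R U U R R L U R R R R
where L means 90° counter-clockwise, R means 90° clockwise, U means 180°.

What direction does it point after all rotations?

Answer: Final heading: East

Derivation:
Start: East
  R (right (90° clockwise)) -> South
  U (U-turn (180°)) -> North
  U (U-turn (180°)) -> South
  R (right (90° clockwise)) -> West
  R (right (90° clockwise)) -> North
  L (left (90° counter-clockwise)) -> West
  U (U-turn (180°)) -> East
  R (right (90° clockwise)) -> South
  R (right (90° clockwise)) -> West
  R (right (90° clockwise)) -> North
  R (right (90° clockwise)) -> East
Final: East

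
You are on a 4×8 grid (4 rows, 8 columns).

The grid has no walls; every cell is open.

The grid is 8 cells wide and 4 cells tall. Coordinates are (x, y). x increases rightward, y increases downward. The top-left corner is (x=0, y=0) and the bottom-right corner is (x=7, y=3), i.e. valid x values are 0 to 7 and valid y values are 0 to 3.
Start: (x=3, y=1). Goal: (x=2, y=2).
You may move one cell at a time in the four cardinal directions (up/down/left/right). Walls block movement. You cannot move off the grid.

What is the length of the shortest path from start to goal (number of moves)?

Answer: Shortest path length: 2

Derivation:
BFS from (x=3, y=1) until reaching (x=2, y=2):
  Distance 0: (x=3, y=1)
  Distance 1: (x=3, y=0), (x=2, y=1), (x=4, y=1), (x=3, y=2)
  Distance 2: (x=2, y=0), (x=4, y=0), (x=1, y=1), (x=5, y=1), (x=2, y=2), (x=4, y=2), (x=3, y=3)  <- goal reached here
One shortest path (2 moves): (x=3, y=1) -> (x=2, y=1) -> (x=2, y=2)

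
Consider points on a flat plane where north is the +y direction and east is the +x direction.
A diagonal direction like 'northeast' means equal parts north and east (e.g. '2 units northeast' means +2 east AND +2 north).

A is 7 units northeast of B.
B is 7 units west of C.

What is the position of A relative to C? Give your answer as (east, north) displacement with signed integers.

Place C at the origin (east=0, north=0).
  B is 7 units west of C: delta (east=-7, north=+0); B at (east=-7, north=0).
  A is 7 units northeast of B: delta (east=+7, north=+7); A at (east=0, north=7).
Therefore A relative to C: (east=0, north=7).

Answer: A is at (east=0, north=7) relative to C.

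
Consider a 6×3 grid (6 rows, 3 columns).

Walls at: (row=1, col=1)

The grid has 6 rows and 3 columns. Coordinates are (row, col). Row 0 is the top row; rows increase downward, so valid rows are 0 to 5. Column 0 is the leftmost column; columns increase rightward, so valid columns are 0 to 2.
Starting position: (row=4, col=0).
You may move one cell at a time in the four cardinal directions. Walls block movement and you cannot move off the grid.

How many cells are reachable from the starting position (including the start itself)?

Answer: Reachable cells: 17

Derivation:
BFS flood-fill from (row=4, col=0):
  Distance 0: (row=4, col=0)
  Distance 1: (row=3, col=0), (row=4, col=1), (row=5, col=0)
  Distance 2: (row=2, col=0), (row=3, col=1), (row=4, col=2), (row=5, col=1)
  Distance 3: (row=1, col=0), (row=2, col=1), (row=3, col=2), (row=5, col=2)
  Distance 4: (row=0, col=0), (row=2, col=2)
  Distance 5: (row=0, col=1), (row=1, col=2)
  Distance 6: (row=0, col=2)
Total reachable: 17 (grid has 17 open cells total)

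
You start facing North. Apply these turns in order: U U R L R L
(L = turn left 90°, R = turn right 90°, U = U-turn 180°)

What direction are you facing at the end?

Answer: Final heading: North

Derivation:
Start: North
  U (U-turn (180°)) -> South
  U (U-turn (180°)) -> North
  R (right (90° clockwise)) -> East
  L (left (90° counter-clockwise)) -> North
  R (right (90° clockwise)) -> East
  L (left (90° counter-clockwise)) -> North
Final: North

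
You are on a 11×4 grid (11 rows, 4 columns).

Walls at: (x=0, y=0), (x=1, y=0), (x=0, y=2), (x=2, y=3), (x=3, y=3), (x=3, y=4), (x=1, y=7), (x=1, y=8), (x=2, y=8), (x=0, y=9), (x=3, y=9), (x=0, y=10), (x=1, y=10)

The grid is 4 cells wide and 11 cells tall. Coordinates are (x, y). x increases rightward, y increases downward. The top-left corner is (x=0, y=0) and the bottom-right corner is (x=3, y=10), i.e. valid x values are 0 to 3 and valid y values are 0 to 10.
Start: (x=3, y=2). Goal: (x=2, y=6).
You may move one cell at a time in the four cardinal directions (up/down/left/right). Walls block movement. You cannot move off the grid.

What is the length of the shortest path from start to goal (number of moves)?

BFS from (x=3, y=2) until reaching (x=2, y=6):
  Distance 0: (x=3, y=2)
  Distance 1: (x=3, y=1), (x=2, y=2)
  Distance 2: (x=3, y=0), (x=2, y=1), (x=1, y=2)
  Distance 3: (x=2, y=0), (x=1, y=1), (x=1, y=3)
  Distance 4: (x=0, y=1), (x=0, y=3), (x=1, y=4)
  Distance 5: (x=0, y=4), (x=2, y=4), (x=1, y=5)
  Distance 6: (x=0, y=5), (x=2, y=5), (x=1, y=6)
  Distance 7: (x=3, y=5), (x=0, y=6), (x=2, y=6)  <- goal reached here
One shortest path (7 moves): (x=3, y=2) -> (x=2, y=2) -> (x=1, y=2) -> (x=1, y=3) -> (x=1, y=4) -> (x=2, y=4) -> (x=2, y=5) -> (x=2, y=6)

Answer: Shortest path length: 7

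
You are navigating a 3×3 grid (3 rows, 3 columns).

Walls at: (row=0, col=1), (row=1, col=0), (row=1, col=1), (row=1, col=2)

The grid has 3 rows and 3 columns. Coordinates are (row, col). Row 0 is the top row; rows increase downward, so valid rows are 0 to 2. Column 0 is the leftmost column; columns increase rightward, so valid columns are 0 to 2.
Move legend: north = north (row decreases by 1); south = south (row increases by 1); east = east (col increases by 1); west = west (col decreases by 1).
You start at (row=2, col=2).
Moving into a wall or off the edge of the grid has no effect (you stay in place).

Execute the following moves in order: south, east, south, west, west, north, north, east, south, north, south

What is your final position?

Start: (row=2, col=2)
  south (south): blocked, stay at (row=2, col=2)
  east (east): blocked, stay at (row=2, col=2)
  south (south): blocked, stay at (row=2, col=2)
  west (west): (row=2, col=2) -> (row=2, col=1)
  west (west): (row=2, col=1) -> (row=2, col=0)
  north (north): blocked, stay at (row=2, col=0)
  north (north): blocked, stay at (row=2, col=0)
  east (east): (row=2, col=0) -> (row=2, col=1)
  south (south): blocked, stay at (row=2, col=1)
  north (north): blocked, stay at (row=2, col=1)
  south (south): blocked, stay at (row=2, col=1)
Final: (row=2, col=1)

Answer: Final position: (row=2, col=1)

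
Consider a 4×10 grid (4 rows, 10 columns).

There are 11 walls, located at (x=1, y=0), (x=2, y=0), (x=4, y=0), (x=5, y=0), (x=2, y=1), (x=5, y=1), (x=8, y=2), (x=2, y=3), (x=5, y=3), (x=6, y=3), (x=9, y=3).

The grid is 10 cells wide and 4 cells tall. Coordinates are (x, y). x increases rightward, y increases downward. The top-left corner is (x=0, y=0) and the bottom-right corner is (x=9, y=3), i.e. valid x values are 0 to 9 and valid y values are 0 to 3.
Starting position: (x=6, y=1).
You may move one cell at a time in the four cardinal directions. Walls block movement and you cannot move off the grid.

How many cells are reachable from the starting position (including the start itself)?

BFS flood-fill from (x=6, y=1):
  Distance 0: (x=6, y=1)
  Distance 1: (x=6, y=0), (x=7, y=1), (x=6, y=2)
  Distance 2: (x=7, y=0), (x=8, y=1), (x=5, y=2), (x=7, y=2)
  Distance 3: (x=8, y=0), (x=9, y=1), (x=4, y=2), (x=7, y=3)
  Distance 4: (x=9, y=0), (x=4, y=1), (x=3, y=2), (x=9, y=2), (x=4, y=3), (x=8, y=3)
  Distance 5: (x=3, y=1), (x=2, y=2), (x=3, y=3)
  Distance 6: (x=3, y=0), (x=1, y=2)
  Distance 7: (x=1, y=1), (x=0, y=2), (x=1, y=3)
  Distance 8: (x=0, y=1), (x=0, y=3)
  Distance 9: (x=0, y=0)
Total reachable: 29 (grid has 29 open cells total)

Answer: Reachable cells: 29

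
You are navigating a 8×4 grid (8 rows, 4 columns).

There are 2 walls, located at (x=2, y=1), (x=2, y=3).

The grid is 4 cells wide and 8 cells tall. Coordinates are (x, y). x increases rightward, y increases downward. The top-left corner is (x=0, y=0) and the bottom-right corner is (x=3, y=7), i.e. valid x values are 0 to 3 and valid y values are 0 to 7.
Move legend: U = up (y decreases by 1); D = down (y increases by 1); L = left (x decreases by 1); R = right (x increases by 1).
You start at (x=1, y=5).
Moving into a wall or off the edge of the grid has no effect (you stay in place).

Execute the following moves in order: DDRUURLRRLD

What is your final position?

Answer: Final position: (x=2, y=6)

Derivation:
Start: (x=1, y=5)
  D (down): (x=1, y=5) -> (x=1, y=6)
  D (down): (x=1, y=6) -> (x=1, y=7)
  R (right): (x=1, y=7) -> (x=2, y=7)
  U (up): (x=2, y=7) -> (x=2, y=6)
  U (up): (x=2, y=6) -> (x=2, y=5)
  R (right): (x=2, y=5) -> (x=3, y=5)
  L (left): (x=3, y=5) -> (x=2, y=5)
  R (right): (x=2, y=5) -> (x=3, y=5)
  R (right): blocked, stay at (x=3, y=5)
  L (left): (x=3, y=5) -> (x=2, y=5)
  D (down): (x=2, y=5) -> (x=2, y=6)
Final: (x=2, y=6)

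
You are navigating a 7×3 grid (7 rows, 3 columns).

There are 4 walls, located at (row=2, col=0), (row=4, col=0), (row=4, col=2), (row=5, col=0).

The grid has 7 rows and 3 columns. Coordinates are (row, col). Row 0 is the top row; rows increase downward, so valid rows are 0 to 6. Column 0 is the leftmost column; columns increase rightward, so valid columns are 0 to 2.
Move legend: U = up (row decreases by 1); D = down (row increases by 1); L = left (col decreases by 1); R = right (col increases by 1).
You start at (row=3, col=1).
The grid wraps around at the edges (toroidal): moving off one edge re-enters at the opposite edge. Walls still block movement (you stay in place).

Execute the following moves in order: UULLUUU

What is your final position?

Answer: Final position: (row=5, col=2)

Derivation:
Start: (row=3, col=1)
  U (up): (row=3, col=1) -> (row=2, col=1)
  U (up): (row=2, col=1) -> (row=1, col=1)
  L (left): (row=1, col=1) -> (row=1, col=0)
  L (left): (row=1, col=0) -> (row=1, col=2)
  U (up): (row=1, col=2) -> (row=0, col=2)
  U (up): (row=0, col=2) -> (row=6, col=2)
  U (up): (row=6, col=2) -> (row=5, col=2)
Final: (row=5, col=2)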